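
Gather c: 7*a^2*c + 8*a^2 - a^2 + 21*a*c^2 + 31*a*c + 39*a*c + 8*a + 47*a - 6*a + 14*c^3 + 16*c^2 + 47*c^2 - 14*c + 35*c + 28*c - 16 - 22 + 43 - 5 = 7*a^2 + 49*a + 14*c^3 + c^2*(21*a + 63) + c*(7*a^2 + 70*a + 49)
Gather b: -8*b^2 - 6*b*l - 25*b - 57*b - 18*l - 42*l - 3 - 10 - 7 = -8*b^2 + b*(-6*l - 82) - 60*l - 20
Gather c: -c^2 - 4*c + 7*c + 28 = -c^2 + 3*c + 28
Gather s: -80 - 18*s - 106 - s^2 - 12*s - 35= -s^2 - 30*s - 221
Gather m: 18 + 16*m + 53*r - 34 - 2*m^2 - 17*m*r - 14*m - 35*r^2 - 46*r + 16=-2*m^2 + m*(2 - 17*r) - 35*r^2 + 7*r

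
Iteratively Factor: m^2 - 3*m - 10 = (m - 5)*(m + 2)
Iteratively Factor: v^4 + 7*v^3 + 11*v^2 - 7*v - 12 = (v + 3)*(v^3 + 4*v^2 - v - 4) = (v + 1)*(v + 3)*(v^2 + 3*v - 4) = (v - 1)*(v + 1)*(v + 3)*(v + 4)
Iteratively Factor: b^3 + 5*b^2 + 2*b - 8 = (b + 4)*(b^2 + b - 2) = (b + 2)*(b + 4)*(b - 1)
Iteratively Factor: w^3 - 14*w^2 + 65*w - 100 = (w - 5)*(w^2 - 9*w + 20) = (w - 5)*(w - 4)*(w - 5)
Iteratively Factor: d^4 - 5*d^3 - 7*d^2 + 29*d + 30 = (d - 3)*(d^3 - 2*d^2 - 13*d - 10) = (d - 5)*(d - 3)*(d^2 + 3*d + 2) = (d - 5)*(d - 3)*(d + 1)*(d + 2)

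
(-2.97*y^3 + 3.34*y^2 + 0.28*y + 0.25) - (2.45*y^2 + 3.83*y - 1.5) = -2.97*y^3 + 0.89*y^2 - 3.55*y + 1.75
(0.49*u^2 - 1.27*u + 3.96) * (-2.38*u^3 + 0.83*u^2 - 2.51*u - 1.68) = -1.1662*u^5 + 3.4293*u^4 - 11.7088*u^3 + 5.6513*u^2 - 7.806*u - 6.6528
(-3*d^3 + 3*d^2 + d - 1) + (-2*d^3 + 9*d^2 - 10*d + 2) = -5*d^3 + 12*d^2 - 9*d + 1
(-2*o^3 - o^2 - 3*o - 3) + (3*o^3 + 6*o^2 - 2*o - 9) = o^3 + 5*o^2 - 5*o - 12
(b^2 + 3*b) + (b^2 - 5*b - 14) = 2*b^2 - 2*b - 14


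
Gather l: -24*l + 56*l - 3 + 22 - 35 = 32*l - 16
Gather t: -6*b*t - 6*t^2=-6*b*t - 6*t^2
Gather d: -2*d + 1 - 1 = -2*d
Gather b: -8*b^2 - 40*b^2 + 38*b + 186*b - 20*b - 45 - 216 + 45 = -48*b^2 + 204*b - 216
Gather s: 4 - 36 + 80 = 48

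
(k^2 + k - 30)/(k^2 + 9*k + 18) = (k - 5)/(k + 3)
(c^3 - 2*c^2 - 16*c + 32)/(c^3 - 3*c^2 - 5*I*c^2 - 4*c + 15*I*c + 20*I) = (c^2 + 2*c - 8)/(c^2 + c*(1 - 5*I) - 5*I)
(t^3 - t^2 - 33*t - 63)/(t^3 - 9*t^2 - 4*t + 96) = (t^2 - 4*t - 21)/(t^2 - 12*t + 32)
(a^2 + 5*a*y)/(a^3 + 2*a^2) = (a + 5*y)/(a*(a + 2))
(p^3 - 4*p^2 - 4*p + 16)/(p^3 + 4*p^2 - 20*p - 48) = (p - 2)/(p + 6)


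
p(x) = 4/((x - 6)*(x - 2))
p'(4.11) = -0.06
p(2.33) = -3.30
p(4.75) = -1.16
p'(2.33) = 9.11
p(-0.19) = 0.30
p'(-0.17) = 0.19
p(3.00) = -1.33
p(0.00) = 0.33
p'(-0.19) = 0.18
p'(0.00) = 0.22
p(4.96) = -1.30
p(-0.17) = 0.30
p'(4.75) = -0.51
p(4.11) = -1.00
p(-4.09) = 0.07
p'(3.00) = 0.89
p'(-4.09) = 0.02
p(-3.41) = 0.08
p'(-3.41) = 0.02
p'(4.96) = -0.81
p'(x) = -4/((x - 6)*(x - 2)^2) - 4/((x - 6)^2*(x - 2)) = 8*(4 - x)/(x^4 - 16*x^3 + 88*x^2 - 192*x + 144)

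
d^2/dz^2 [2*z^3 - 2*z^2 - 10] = 12*z - 4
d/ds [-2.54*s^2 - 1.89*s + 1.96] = -5.08*s - 1.89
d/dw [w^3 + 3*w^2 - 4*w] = 3*w^2 + 6*w - 4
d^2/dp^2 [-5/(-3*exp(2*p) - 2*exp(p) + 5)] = 10*(4*(3*exp(p) + 1)^2*exp(p) - (6*exp(p) + 1)*(3*exp(2*p) + 2*exp(p) - 5))*exp(p)/(3*exp(2*p) + 2*exp(p) - 5)^3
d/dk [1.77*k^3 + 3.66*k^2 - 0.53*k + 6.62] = 5.31*k^2 + 7.32*k - 0.53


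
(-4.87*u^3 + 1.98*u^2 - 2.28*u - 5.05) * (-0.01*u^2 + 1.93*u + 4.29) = 0.0487*u^5 - 9.4189*u^4 - 17.0481*u^3 + 4.1443*u^2 - 19.5277*u - 21.6645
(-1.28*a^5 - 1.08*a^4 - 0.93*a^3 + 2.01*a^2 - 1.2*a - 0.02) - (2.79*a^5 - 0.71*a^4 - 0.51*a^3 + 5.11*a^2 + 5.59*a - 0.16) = -4.07*a^5 - 0.37*a^4 - 0.42*a^3 - 3.1*a^2 - 6.79*a + 0.14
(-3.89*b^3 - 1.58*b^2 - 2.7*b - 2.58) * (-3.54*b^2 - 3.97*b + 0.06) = 13.7706*b^5 + 21.0365*b^4 + 15.5972*b^3 + 19.7574*b^2 + 10.0806*b - 0.1548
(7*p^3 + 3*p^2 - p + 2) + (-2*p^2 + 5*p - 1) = 7*p^3 + p^2 + 4*p + 1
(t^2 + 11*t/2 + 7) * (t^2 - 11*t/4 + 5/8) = t^4 + 11*t^3/4 - 15*t^2/2 - 253*t/16 + 35/8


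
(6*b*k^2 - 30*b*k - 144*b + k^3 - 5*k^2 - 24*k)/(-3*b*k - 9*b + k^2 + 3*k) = (-6*b*k + 48*b - k^2 + 8*k)/(3*b - k)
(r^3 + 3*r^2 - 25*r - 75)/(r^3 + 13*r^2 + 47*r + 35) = (r^2 - 2*r - 15)/(r^2 + 8*r + 7)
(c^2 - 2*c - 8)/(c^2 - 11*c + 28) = (c + 2)/(c - 7)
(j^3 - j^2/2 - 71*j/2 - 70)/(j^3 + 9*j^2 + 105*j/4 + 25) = 2*(j - 7)/(2*j + 5)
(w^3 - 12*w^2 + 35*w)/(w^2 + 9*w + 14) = w*(w^2 - 12*w + 35)/(w^2 + 9*w + 14)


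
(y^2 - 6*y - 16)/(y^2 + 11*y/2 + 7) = 2*(y - 8)/(2*y + 7)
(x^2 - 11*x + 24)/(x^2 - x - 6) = (x - 8)/(x + 2)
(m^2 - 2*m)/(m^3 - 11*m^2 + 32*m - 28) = m/(m^2 - 9*m + 14)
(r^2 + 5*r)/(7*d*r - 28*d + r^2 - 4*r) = r*(r + 5)/(7*d*r - 28*d + r^2 - 4*r)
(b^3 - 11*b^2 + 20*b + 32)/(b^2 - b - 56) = (b^2 - 3*b - 4)/(b + 7)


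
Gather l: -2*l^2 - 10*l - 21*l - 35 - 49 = -2*l^2 - 31*l - 84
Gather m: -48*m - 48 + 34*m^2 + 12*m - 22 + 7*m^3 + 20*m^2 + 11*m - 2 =7*m^3 + 54*m^2 - 25*m - 72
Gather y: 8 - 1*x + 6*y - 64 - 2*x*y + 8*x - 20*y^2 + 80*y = 7*x - 20*y^2 + y*(86 - 2*x) - 56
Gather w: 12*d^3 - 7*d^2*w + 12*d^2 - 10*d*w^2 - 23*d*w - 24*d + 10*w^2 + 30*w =12*d^3 + 12*d^2 - 24*d + w^2*(10 - 10*d) + w*(-7*d^2 - 23*d + 30)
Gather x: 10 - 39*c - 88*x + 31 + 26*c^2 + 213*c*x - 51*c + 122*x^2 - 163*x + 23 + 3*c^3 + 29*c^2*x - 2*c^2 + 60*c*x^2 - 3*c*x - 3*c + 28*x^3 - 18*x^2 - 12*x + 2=3*c^3 + 24*c^2 - 93*c + 28*x^3 + x^2*(60*c + 104) + x*(29*c^2 + 210*c - 263) + 66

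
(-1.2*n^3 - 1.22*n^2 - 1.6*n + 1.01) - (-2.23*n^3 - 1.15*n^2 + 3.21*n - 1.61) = 1.03*n^3 - 0.0700000000000001*n^2 - 4.81*n + 2.62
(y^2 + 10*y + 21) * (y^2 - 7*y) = y^4 + 3*y^3 - 49*y^2 - 147*y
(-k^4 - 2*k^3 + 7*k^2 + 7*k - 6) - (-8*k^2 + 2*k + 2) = -k^4 - 2*k^3 + 15*k^2 + 5*k - 8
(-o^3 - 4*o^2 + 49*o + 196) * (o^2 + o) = -o^5 - 5*o^4 + 45*o^3 + 245*o^2 + 196*o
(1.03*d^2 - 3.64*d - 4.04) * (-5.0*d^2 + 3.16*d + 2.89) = -5.15*d^4 + 21.4548*d^3 + 11.6743*d^2 - 23.286*d - 11.6756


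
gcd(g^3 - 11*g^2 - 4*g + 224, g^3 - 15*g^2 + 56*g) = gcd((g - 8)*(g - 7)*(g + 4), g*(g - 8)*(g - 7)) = g^2 - 15*g + 56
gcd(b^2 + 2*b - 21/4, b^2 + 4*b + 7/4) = b + 7/2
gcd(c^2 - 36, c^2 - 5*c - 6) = c - 6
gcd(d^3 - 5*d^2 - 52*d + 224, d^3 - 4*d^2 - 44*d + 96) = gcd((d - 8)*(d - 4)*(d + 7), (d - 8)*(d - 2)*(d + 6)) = d - 8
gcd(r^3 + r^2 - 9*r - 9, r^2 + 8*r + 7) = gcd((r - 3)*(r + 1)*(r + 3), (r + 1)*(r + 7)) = r + 1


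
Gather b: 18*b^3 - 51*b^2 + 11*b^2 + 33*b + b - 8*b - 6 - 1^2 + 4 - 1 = 18*b^3 - 40*b^2 + 26*b - 4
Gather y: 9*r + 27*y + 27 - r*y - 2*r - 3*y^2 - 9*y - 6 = 7*r - 3*y^2 + y*(18 - r) + 21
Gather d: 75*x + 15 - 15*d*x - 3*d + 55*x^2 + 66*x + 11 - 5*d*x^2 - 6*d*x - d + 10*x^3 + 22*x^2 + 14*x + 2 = d*(-5*x^2 - 21*x - 4) + 10*x^3 + 77*x^2 + 155*x + 28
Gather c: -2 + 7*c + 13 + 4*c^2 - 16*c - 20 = 4*c^2 - 9*c - 9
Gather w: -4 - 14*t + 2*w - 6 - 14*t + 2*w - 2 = -28*t + 4*w - 12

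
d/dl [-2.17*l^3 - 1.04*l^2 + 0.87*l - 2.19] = -6.51*l^2 - 2.08*l + 0.87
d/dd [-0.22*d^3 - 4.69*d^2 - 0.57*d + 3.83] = -0.66*d^2 - 9.38*d - 0.57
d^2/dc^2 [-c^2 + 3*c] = -2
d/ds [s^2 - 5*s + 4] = 2*s - 5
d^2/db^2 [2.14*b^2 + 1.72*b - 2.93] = 4.28000000000000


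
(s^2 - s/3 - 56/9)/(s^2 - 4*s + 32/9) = (3*s + 7)/(3*s - 4)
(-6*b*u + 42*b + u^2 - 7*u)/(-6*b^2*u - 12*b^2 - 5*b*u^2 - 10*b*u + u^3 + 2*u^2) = (u - 7)/(b*u + 2*b + u^2 + 2*u)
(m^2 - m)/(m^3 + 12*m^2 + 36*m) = (m - 1)/(m^2 + 12*m + 36)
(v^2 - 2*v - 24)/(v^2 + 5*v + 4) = (v - 6)/(v + 1)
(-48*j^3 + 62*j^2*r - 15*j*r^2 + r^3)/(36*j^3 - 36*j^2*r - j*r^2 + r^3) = (-8*j + r)/(6*j + r)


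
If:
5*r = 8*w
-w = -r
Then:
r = 0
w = 0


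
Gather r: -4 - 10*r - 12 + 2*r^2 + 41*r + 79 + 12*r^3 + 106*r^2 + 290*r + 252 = 12*r^3 + 108*r^2 + 321*r + 315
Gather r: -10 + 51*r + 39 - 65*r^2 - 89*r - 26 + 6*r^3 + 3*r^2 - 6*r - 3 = 6*r^3 - 62*r^2 - 44*r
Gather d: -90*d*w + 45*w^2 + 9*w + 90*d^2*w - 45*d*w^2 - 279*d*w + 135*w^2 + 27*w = 90*d^2*w + d*(-45*w^2 - 369*w) + 180*w^2 + 36*w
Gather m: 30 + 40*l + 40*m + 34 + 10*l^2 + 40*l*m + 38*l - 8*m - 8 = 10*l^2 + 78*l + m*(40*l + 32) + 56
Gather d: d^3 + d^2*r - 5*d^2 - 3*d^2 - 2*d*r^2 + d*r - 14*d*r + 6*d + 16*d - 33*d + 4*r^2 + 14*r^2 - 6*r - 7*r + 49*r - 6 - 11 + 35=d^3 + d^2*(r - 8) + d*(-2*r^2 - 13*r - 11) + 18*r^2 + 36*r + 18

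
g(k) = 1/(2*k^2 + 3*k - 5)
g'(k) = (-4*k - 3)/(2*k^2 + 3*k - 5)^2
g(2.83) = 0.05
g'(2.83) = -0.04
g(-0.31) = -0.17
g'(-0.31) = -0.05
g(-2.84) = 0.38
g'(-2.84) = 1.23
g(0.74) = -0.59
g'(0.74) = -2.10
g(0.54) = -0.36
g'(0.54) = -0.66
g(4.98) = 0.02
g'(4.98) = -0.01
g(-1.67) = -0.23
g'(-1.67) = 0.19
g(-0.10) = -0.19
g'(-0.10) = -0.09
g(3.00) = 0.05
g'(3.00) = -0.03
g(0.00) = -0.20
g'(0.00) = -0.12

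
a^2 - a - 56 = (a - 8)*(a + 7)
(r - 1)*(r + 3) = r^2 + 2*r - 3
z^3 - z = z*(z - 1)*(z + 1)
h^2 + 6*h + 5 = (h + 1)*(h + 5)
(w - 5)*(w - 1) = w^2 - 6*w + 5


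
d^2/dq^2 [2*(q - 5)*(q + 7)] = 4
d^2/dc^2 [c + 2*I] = 0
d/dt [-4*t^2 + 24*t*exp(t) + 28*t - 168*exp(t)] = 24*t*exp(t) - 8*t - 144*exp(t) + 28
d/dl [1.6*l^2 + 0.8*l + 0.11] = 3.2*l + 0.8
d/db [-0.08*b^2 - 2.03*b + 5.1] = -0.16*b - 2.03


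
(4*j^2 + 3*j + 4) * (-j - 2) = -4*j^3 - 11*j^2 - 10*j - 8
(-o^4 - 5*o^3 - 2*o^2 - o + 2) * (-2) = 2*o^4 + 10*o^3 + 4*o^2 + 2*o - 4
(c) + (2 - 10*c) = 2 - 9*c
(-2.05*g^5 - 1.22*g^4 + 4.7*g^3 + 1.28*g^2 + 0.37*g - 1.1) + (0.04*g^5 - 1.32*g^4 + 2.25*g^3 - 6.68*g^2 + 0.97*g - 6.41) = -2.01*g^5 - 2.54*g^4 + 6.95*g^3 - 5.4*g^2 + 1.34*g - 7.51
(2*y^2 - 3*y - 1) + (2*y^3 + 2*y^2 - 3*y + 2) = 2*y^3 + 4*y^2 - 6*y + 1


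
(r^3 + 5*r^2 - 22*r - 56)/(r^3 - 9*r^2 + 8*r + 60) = (r^2 + 3*r - 28)/(r^2 - 11*r + 30)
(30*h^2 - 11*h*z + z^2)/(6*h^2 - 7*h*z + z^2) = (-5*h + z)/(-h + z)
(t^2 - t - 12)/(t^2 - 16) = (t + 3)/(t + 4)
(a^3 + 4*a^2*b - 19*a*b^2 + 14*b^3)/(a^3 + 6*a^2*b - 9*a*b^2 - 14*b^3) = (a - b)/(a + b)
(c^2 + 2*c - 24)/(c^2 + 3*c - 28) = (c + 6)/(c + 7)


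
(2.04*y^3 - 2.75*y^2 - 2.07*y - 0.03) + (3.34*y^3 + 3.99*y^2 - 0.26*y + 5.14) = 5.38*y^3 + 1.24*y^2 - 2.33*y + 5.11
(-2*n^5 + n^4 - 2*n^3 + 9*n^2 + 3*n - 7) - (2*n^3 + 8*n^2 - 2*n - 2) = -2*n^5 + n^4 - 4*n^3 + n^2 + 5*n - 5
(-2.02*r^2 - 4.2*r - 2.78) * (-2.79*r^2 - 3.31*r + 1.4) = 5.6358*r^4 + 18.4042*r^3 + 18.8302*r^2 + 3.3218*r - 3.892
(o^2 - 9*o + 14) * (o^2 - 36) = o^4 - 9*o^3 - 22*o^2 + 324*o - 504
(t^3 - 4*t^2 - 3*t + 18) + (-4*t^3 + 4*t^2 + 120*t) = -3*t^3 + 117*t + 18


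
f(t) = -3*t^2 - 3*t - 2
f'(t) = -6*t - 3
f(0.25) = -2.94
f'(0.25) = -4.50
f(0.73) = -5.79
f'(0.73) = -7.38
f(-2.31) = -11.08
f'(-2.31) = 10.86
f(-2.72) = -16.04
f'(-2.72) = 13.32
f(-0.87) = -1.66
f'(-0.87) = 2.22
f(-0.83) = -1.58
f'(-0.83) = 1.98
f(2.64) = -30.83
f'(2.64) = -18.84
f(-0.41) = -1.27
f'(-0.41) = -0.54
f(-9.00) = -218.00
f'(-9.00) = 51.00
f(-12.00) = -398.00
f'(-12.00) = 69.00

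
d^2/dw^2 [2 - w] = 0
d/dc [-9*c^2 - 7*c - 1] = -18*c - 7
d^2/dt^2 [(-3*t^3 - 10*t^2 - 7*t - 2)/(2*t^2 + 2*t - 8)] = 6*(-2*t^3 - 15*t^2 - 39*t - 33)/(t^6 + 3*t^5 - 9*t^4 - 23*t^3 + 36*t^2 + 48*t - 64)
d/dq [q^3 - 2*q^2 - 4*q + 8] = 3*q^2 - 4*q - 4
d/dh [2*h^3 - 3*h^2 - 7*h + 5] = 6*h^2 - 6*h - 7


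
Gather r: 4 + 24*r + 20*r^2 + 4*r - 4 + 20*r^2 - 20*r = 40*r^2 + 8*r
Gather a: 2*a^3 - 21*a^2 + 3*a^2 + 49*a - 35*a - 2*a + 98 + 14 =2*a^3 - 18*a^2 + 12*a + 112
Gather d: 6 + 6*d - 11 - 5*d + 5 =d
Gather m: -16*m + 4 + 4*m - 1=3 - 12*m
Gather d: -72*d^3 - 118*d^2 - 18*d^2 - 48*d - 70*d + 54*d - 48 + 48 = -72*d^3 - 136*d^2 - 64*d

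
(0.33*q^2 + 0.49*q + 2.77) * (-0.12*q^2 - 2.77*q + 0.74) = -0.0396*q^4 - 0.9729*q^3 - 1.4455*q^2 - 7.3103*q + 2.0498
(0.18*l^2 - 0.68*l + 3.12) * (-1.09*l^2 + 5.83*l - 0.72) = -0.1962*l^4 + 1.7906*l^3 - 7.4948*l^2 + 18.6792*l - 2.2464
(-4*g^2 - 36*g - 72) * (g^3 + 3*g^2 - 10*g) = -4*g^5 - 48*g^4 - 140*g^3 + 144*g^2 + 720*g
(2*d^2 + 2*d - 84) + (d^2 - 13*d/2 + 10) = 3*d^2 - 9*d/2 - 74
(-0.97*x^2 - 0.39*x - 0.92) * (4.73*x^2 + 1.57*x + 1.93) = -4.5881*x^4 - 3.3676*x^3 - 6.836*x^2 - 2.1971*x - 1.7756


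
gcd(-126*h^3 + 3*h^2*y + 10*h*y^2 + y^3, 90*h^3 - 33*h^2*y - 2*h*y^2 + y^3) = -18*h^2 + 3*h*y + y^2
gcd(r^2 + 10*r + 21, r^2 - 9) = r + 3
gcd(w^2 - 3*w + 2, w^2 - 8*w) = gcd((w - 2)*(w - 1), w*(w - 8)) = 1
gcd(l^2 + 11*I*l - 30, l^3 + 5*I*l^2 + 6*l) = l + 6*I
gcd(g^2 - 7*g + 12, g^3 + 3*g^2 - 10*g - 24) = g - 3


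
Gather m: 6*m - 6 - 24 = 6*m - 30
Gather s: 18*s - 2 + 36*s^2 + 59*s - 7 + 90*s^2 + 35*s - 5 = 126*s^2 + 112*s - 14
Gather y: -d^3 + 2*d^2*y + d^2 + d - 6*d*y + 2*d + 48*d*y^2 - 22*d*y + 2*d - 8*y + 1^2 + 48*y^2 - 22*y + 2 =-d^3 + d^2 + 5*d + y^2*(48*d + 48) + y*(2*d^2 - 28*d - 30) + 3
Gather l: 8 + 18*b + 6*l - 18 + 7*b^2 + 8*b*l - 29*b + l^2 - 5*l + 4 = 7*b^2 - 11*b + l^2 + l*(8*b + 1) - 6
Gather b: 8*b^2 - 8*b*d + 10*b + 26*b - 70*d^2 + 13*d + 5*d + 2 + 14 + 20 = 8*b^2 + b*(36 - 8*d) - 70*d^2 + 18*d + 36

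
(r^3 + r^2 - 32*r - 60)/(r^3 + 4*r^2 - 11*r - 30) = (r - 6)/(r - 3)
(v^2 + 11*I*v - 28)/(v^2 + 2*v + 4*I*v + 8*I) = (v + 7*I)/(v + 2)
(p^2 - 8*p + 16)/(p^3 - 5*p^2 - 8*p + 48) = 1/(p + 3)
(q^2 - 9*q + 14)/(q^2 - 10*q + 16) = (q - 7)/(q - 8)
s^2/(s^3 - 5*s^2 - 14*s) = s/(s^2 - 5*s - 14)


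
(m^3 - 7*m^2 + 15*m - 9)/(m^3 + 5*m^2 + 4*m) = (m^3 - 7*m^2 + 15*m - 9)/(m*(m^2 + 5*m + 4))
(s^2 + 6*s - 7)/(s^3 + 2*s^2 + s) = (s^2 + 6*s - 7)/(s*(s^2 + 2*s + 1))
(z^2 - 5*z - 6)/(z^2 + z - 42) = (z + 1)/(z + 7)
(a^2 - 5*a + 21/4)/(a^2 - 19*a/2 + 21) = (a - 3/2)/(a - 6)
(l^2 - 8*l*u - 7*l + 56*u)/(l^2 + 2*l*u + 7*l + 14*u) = (l^2 - 8*l*u - 7*l + 56*u)/(l^2 + 2*l*u + 7*l + 14*u)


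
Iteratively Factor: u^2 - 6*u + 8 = (u - 4)*(u - 2)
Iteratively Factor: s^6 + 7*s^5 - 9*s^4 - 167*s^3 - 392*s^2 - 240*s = (s - 5)*(s^5 + 12*s^4 + 51*s^3 + 88*s^2 + 48*s) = (s - 5)*(s + 4)*(s^4 + 8*s^3 + 19*s^2 + 12*s) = (s - 5)*(s + 4)^2*(s^3 + 4*s^2 + 3*s) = (s - 5)*(s + 1)*(s + 4)^2*(s^2 + 3*s) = s*(s - 5)*(s + 1)*(s + 4)^2*(s + 3)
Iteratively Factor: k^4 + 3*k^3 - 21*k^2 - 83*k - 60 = (k + 3)*(k^3 - 21*k - 20) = (k + 3)*(k + 4)*(k^2 - 4*k - 5) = (k + 1)*(k + 3)*(k + 4)*(k - 5)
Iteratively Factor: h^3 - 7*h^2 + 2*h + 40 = (h + 2)*(h^2 - 9*h + 20) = (h - 5)*(h + 2)*(h - 4)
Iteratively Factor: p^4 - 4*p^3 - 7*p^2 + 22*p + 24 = (p - 4)*(p^3 - 7*p - 6) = (p - 4)*(p - 3)*(p^2 + 3*p + 2) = (p - 4)*(p - 3)*(p + 2)*(p + 1)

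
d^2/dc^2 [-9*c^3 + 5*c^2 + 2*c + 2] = 10 - 54*c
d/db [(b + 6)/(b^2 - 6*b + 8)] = (b^2 - 6*b - 2*(b - 3)*(b + 6) + 8)/(b^2 - 6*b + 8)^2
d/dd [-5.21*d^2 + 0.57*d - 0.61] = 0.57 - 10.42*d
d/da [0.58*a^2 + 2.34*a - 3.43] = 1.16*a + 2.34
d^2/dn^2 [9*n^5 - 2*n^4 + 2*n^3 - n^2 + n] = 180*n^3 - 24*n^2 + 12*n - 2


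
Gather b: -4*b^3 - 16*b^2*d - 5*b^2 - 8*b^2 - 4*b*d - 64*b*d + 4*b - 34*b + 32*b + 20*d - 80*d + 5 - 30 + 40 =-4*b^3 + b^2*(-16*d - 13) + b*(2 - 68*d) - 60*d + 15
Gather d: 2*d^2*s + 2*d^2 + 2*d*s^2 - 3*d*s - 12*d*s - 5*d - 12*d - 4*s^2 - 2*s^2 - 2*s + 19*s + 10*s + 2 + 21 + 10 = d^2*(2*s + 2) + d*(2*s^2 - 15*s - 17) - 6*s^2 + 27*s + 33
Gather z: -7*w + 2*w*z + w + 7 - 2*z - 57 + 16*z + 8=-6*w + z*(2*w + 14) - 42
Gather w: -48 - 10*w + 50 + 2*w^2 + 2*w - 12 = 2*w^2 - 8*w - 10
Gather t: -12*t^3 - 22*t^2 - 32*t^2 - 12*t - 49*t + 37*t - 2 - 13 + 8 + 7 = -12*t^3 - 54*t^2 - 24*t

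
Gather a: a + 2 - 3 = a - 1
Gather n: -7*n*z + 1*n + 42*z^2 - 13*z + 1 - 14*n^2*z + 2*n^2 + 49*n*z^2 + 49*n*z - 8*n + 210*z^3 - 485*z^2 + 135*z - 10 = n^2*(2 - 14*z) + n*(49*z^2 + 42*z - 7) + 210*z^3 - 443*z^2 + 122*z - 9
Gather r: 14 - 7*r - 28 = -7*r - 14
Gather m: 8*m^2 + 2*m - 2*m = 8*m^2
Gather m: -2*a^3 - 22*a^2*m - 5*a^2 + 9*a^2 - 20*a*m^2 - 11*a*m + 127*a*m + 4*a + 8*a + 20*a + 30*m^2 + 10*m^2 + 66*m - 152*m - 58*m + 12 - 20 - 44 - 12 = -2*a^3 + 4*a^2 + 32*a + m^2*(40 - 20*a) + m*(-22*a^2 + 116*a - 144) - 64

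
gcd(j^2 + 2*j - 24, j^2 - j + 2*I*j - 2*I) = 1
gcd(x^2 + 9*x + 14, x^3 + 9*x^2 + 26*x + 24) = x + 2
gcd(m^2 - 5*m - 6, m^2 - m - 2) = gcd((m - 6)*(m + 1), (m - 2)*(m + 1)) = m + 1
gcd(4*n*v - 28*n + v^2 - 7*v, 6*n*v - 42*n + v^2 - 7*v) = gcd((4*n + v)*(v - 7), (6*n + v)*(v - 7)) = v - 7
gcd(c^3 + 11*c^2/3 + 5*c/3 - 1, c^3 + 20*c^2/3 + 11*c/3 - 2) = c^2 + 2*c/3 - 1/3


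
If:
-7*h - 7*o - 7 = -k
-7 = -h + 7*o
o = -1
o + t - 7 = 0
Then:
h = 0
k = 0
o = -1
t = 8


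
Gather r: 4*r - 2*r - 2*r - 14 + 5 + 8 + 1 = 0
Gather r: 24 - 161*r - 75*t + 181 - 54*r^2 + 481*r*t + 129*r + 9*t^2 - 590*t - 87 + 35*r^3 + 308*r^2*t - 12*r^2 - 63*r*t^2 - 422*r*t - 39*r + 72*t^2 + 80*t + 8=35*r^3 + r^2*(308*t - 66) + r*(-63*t^2 + 59*t - 71) + 81*t^2 - 585*t + 126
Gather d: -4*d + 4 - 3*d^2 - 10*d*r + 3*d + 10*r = -3*d^2 + d*(-10*r - 1) + 10*r + 4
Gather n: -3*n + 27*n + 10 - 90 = 24*n - 80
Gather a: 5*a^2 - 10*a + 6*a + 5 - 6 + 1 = 5*a^2 - 4*a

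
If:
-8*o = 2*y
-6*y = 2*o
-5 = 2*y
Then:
No Solution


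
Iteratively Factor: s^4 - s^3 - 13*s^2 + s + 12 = (s - 1)*(s^3 - 13*s - 12) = (s - 1)*(s + 1)*(s^2 - s - 12) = (s - 4)*(s - 1)*(s + 1)*(s + 3)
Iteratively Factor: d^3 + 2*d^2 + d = (d)*(d^2 + 2*d + 1) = d*(d + 1)*(d + 1)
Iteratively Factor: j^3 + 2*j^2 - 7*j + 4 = (j - 1)*(j^2 + 3*j - 4) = (j - 1)^2*(j + 4)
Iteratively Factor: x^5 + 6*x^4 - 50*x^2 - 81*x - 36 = (x - 3)*(x^4 + 9*x^3 + 27*x^2 + 31*x + 12) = (x - 3)*(x + 3)*(x^3 + 6*x^2 + 9*x + 4) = (x - 3)*(x + 1)*(x + 3)*(x^2 + 5*x + 4) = (x - 3)*(x + 1)*(x + 3)*(x + 4)*(x + 1)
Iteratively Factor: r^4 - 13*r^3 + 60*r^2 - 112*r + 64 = (r - 4)*(r^3 - 9*r^2 + 24*r - 16) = (r - 4)*(r - 1)*(r^2 - 8*r + 16) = (r - 4)^2*(r - 1)*(r - 4)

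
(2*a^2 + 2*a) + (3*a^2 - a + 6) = 5*a^2 + a + 6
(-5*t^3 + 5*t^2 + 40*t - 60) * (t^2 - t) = -5*t^5 + 10*t^4 + 35*t^3 - 100*t^2 + 60*t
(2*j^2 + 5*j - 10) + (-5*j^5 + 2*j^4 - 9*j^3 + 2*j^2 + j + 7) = -5*j^5 + 2*j^4 - 9*j^3 + 4*j^2 + 6*j - 3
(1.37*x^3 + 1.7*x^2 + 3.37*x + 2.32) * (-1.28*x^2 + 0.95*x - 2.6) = -1.7536*x^5 - 0.8745*x^4 - 6.2606*x^3 - 4.1881*x^2 - 6.558*x - 6.032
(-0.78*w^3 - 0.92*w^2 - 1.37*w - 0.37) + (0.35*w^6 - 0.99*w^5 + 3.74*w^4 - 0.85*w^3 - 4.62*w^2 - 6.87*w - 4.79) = 0.35*w^6 - 0.99*w^5 + 3.74*w^4 - 1.63*w^3 - 5.54*w^2 - 8.24*w - 5.16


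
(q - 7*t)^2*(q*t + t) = q^3*t - 14*q^2*t^2 + q^2*t + 49*q*t^3 - 14*q*t^2 + 49*t^3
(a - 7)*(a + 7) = a^2 - 49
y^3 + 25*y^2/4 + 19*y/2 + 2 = (y + 1/4)*(y + 2)*(y + 4)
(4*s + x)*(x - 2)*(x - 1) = 4*s*x^2 - 12*s*x + 8*s + x^3 - 3*x^2 + 2*x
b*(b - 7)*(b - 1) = b^3 - 8*b^2 + 7*b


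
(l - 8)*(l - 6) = l^2 - 14*l + 48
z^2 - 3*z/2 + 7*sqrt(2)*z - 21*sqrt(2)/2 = (z - 3/2)*(z + 7*sqrt(2))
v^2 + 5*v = v*(v + 5)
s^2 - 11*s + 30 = (s - 6)*(s - 5)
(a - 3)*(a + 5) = a^2 + 2*a - 15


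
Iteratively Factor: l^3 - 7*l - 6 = (l + 1)*(l^2 - l - 6) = (l + 1)*(l + 2)*(l - 3)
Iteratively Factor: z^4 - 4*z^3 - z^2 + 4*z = (z - 4)*(z^3 - z) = (z - 4)*(z - 1)*(z^2 + z) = z*(z - 4)*(z - 1)*(z + 1)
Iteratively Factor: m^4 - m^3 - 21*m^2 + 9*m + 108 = (m + 3)*(m^3 - 4*m^2 - 9*m + 36) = (m - 3)*(m + 3)*(m^2 - m - 12) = (m - 3)*(m + 3)^2*(m - 4)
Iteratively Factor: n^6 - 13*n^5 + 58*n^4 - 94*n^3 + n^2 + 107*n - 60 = (n + 1)*(n^5 - 14*n^4 + 72*n^3 - 166*n^2 + 167*n - 60) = (n - 1)*(n + 1)*(n^4 - 13*n^3 + 59*n^2 - 107*n + 60) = (n - 3)*(n - 1)*(n + 1)*(n^3 - 10*n^2 + 29*n - 20) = (n - 5)*(n - 3)*(n - 1)*(n + 1)*(n^2 - 5*n + 4) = (n - 5)*(n - 3)*(n - 1)^2*(n + 1)*(n - 4)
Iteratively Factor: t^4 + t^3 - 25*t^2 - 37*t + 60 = (t + 3)*(t^3 - 2*t^2 - 19*t + 20) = (t - 1)*(t + 3)*(t^2 - t - 20) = (t - 1)*(t + 3)*(t + 4)*(t - 5)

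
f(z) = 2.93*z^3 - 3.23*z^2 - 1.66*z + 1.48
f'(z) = 8.79*z^2 - 6.46*z - 1.66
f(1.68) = 3.47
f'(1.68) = 12.30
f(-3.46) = -152.81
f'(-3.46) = 125.92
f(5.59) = 403.07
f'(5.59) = 236.90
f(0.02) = 1.45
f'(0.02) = -1.79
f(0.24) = 0.94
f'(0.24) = -2.70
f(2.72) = 32.03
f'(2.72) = 45.80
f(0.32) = 0.71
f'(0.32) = -2.83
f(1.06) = -0.42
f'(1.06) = 1.37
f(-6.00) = -737.72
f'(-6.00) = 353.54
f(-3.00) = -101.72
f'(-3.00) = 96.83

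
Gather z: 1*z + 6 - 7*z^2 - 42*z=-7*z^2 - 41*z + 6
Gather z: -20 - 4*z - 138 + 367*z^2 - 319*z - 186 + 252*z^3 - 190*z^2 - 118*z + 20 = 252*z^3 + 177*z^2 - 441*z - 324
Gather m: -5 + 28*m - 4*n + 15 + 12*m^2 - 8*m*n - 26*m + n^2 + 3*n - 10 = 12*m^2 + m*(2 - 8*n) + n^2 - n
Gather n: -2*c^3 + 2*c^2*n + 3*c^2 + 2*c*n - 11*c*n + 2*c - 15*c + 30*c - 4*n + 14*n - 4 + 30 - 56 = -2*c^3 + 3*c^2 + 17*c + n*(2*c^2 - 9*c + 10) - 30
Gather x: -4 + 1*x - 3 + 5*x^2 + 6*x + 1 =5*x^2 + 7*x - 6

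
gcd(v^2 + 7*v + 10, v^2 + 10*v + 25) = v + 5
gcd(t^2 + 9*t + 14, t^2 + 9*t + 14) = t^2 + 9*t + 14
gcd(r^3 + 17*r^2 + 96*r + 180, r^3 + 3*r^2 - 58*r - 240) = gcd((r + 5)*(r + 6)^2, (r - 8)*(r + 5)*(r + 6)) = r^2 + 11*r + 30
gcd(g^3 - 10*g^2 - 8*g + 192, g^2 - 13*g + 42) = g - 6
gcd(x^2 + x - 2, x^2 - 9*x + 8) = x - 1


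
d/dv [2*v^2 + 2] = 4*v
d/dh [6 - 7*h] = -7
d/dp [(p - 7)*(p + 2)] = 2*p - 5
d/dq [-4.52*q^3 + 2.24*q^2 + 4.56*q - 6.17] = -13.56*q^2 + 4.48*q + 4.56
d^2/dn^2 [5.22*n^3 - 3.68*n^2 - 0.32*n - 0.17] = 31.32*n - 7.36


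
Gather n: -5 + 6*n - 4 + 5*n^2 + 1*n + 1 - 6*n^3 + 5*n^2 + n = -6*n^3 + 10*n^2 + 8*n - 8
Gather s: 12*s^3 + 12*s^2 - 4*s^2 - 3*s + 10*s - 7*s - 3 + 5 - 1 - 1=12*s^3 + 8*s^2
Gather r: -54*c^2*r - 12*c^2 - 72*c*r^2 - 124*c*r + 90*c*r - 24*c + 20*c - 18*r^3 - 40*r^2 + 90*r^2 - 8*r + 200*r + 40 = -12*c^2 - 4*c - 18*r^3 + r^2*(50 - 72*c) + r*(-54*c^2 - 34*c + 192) + 40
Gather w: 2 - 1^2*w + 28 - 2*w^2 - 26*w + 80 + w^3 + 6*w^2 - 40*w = w^3 + 4*w^2 - 67*w + 110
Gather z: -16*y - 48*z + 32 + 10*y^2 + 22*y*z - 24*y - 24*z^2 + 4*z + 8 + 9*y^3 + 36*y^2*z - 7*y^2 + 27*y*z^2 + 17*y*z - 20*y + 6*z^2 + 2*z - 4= 9*y^3 + 3*y^2 - 60*y + z^2*(27*y - 18) + z*(36*y^2 + 39*y - 42) + 36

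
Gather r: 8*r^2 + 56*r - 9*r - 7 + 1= 8*r^2 + 47*r - 6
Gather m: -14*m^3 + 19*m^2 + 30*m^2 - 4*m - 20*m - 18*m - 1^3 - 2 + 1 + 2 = -14*m^3 + 49*m^2 - 42*m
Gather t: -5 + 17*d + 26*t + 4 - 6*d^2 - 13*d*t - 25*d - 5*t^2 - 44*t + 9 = -6*d^2 - 8*d - 5*t^2 + t*(-13*d - 18) + 8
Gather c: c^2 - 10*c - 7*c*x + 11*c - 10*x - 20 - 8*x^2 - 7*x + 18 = c^2 + c*(1 - 7*x) - 8*x^2 - 17*x - 2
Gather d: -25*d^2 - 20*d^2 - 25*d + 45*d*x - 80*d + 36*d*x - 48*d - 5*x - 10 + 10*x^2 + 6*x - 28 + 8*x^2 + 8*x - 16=-45*d^2 + d*(81*x - 153) + 18*x^2 + 9*x - 54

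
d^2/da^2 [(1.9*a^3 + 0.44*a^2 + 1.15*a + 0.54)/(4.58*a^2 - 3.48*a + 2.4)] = (2.8421709430404e-14*a^4 + 66.5214320000001*a^3 - 56.268144*a^2 - 61.821216*a + 25.486272)/(96.071912*a^6 - 218.993616*a^5 + 317.426976*a^4 - 271.657152*a^3 + 166.33728*a^2 - 60.1344*a + 13.824)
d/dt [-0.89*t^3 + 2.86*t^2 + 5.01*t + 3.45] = -2.67*t^2 + 5.72*t + 5.01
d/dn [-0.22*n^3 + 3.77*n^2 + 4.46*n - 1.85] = -0.66*n^2 + 7.54*n + 4.46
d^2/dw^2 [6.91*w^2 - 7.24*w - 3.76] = 13.8200000000000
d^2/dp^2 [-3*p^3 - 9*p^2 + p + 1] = -18*p - 18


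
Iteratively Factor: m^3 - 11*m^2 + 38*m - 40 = (m - 4)*(m^2 - 7*m + 10) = (m - 5)*(m - 4)*(m - 2)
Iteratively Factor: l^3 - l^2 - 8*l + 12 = (l - 2)*(l^2 + l - 6) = (l - 2)^2*(l + 3)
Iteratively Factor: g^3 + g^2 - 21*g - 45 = (g + 3)*(g^2 - 2*g - 15) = (g - 5)*(g + 3)*(g + 3)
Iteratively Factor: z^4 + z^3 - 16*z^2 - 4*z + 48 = (z - 2)*(z^3 + 3*z^2 - 10*z - 24) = (z - 3)*(z - 2)*(z^2 + 6*z + 8) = (z - 3)*(z - 2)*(z + 4)*(z + 2)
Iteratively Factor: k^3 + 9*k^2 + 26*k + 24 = (k + 3)*(k^2 + 6*k + 8) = (k + 2)*(k + 3)*(k + 4)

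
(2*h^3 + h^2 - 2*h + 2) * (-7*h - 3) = -14*h^4 - 13*h^3 + 11*h^2 - 8*h - 6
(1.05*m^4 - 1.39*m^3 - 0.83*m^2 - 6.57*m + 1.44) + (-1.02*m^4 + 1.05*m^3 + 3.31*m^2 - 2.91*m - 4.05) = 0.03*m^4 - 0.34*m^3 + 2.48*m^2 - 9.48*m - 2.61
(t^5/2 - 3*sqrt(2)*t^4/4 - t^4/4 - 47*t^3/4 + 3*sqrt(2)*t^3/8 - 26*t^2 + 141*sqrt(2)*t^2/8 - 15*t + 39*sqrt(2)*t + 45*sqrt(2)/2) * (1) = t^5/2 - 3*sqrt(2)*t^4/4 - t^4/4 - 47*t^3/4 + 3*sqrt(2)*t^3/8 - 26*t^2 + 141*sqrt(2)*t^2/8 - 15*t + 39*sqrt(2)*t + 45*sqrt(2)/2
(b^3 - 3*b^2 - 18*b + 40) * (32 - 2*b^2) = -2*b^5 + 6*b^4 + 68*b^3 - 176*b^2 - 576*b + 1280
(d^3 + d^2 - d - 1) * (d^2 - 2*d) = d^5 - d^4 - 3*d^3 + d^2 + 2*d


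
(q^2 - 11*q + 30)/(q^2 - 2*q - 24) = (q - 5)/(q + 4)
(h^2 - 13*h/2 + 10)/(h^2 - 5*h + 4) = (h - 5/2)/(h - 1)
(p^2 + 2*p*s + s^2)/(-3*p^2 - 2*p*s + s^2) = (-p - s)/(3*p - s)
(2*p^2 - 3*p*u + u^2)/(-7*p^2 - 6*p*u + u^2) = (-2*p^2 + 3*p*u - u^2)/(7*p^2 + 6*p*u - u^2)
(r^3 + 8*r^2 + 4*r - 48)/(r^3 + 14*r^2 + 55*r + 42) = (r^2 + 2*r - 8)/(r^2 + 8*r + 7)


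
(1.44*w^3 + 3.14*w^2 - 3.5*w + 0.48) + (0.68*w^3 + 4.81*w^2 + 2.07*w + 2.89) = 2.12*w^3 + 7.95*w^2 - 1.43*w + 3.37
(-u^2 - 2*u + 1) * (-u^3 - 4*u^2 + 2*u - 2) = u^5 + 6*u^4 + 5*u^3 - 6*u^2 + 6*u - 2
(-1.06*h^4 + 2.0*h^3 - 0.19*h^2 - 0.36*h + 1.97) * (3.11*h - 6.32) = -3.2966*h^5 + 12.9192*h^4 - 13.2309*h^3 + 0.0812000000000002*h^2 + 8.4019*h - 12.4504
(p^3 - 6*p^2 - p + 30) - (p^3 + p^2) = -7*p^2 - p + 30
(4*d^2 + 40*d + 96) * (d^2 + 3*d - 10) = 4*d^4 + 52*d^3 + 176*d^2 - 112*d - 960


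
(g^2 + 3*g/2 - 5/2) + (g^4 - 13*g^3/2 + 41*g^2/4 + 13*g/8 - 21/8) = g^4 - 13*g^3/2 + 45*g^2/4 + 25*g/8 - 41/8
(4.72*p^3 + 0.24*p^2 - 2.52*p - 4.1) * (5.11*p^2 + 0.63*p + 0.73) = 24.1192*p^5 + 4.2*p^4 - 9.2804*p^3 - 22.3634*p^2 - 4.4226*p - 2.993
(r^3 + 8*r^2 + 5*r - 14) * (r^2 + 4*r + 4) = r^5 + 12*r^4 + 41*r^3 + 38*r^2 - 36*r - 56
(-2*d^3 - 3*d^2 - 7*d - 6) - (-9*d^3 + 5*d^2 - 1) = 7*d^3 - 8*d^2 - 7*d - 5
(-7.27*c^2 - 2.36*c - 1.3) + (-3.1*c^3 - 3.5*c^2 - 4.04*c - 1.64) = -3.1*c^3 - 10.77*c^2 - 6.4*c - 2.94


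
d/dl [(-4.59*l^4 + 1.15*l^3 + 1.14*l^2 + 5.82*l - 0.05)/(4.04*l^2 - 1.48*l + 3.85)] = (-37.0872*l^5 + 25.0256*l^4 - 74.09*l^3 - 11.9175*l^2 + 9.182*l + 22.333)/(16.3216*l^4 - 11.9584*l^3 + 33.2984*l^2 - 11.396*l + 14.8225)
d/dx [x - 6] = 1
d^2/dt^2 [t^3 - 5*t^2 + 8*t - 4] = 6*t - 10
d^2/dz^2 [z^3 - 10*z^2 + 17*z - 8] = 6*z - 20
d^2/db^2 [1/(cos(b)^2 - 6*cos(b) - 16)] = (8*sin(b)^4 - 204*sin(b)^2 - 147*cos(b) - 9*cos(3*b) - 12)/(2*(sin(b)^2 + 6*cos(b) + 15)^3)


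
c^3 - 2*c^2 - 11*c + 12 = (c - 4)*(c - 1)*(c + 3)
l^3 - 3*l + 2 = (l - 1)^2*(l + 2)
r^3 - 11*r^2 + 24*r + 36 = (r - 6)^2*(r + 1)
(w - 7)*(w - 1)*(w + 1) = w^3 - 7*w^2 - w + 7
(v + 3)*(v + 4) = v^2 + 7*v + 12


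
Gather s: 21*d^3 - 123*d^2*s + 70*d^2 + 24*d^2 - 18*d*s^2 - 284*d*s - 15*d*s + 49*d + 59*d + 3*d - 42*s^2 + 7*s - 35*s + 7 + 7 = 21*d^3 + 94*d^2 + 111*d + s^2*(-18*d - 42) + s*(-123*d^2 - 299*d - 28) + 14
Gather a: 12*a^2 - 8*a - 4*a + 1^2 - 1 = 12*a^2 - 12*a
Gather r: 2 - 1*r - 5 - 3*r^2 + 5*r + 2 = -3*r^2 + 4*r - 1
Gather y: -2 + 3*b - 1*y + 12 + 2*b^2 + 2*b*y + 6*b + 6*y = 2*b^2 + 9*b + y*(2*b + 5) + 10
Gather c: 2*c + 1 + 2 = 2*c + 3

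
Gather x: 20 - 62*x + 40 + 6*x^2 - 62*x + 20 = 6*x^2 - 124*x + 80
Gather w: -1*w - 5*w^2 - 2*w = -5*w^2 - 3*w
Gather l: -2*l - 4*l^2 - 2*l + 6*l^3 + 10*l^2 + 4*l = 6*l^3 + 6*l^2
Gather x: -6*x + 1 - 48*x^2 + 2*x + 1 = -48*x^2 - 4*x + 2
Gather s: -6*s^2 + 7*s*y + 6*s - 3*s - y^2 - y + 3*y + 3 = -6*s^2 + s*(7*y + 3) - y^2 + 2*y + 3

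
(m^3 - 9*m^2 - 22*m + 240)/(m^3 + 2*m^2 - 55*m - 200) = (m - 6)/(m + 5)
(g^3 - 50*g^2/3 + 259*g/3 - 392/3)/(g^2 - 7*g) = g - 29/3 + 56/(3*g)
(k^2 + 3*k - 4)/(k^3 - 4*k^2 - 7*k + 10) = (k + 4)/(k^2 - 3*k - 10)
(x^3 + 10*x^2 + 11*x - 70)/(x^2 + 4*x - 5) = (x^2 + 5*x - 14)/(x - 1)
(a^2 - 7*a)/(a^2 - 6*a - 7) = a/(a + 1)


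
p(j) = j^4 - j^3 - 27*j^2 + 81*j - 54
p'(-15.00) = -13284.00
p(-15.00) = 46656.00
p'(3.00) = 0.00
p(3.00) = 0.00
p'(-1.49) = 141.57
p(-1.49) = -226.40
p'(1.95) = -6.05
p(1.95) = 8.33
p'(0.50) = 53.75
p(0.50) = -20.31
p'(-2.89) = 115.45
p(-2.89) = -419.70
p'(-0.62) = 112.37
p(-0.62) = -114.21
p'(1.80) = -2.59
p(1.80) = 8.99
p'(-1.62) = 143.60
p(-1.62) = -244.94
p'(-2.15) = 143.48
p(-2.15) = -321.65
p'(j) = 4*j^3 - 3*j^2 - 54*j + 81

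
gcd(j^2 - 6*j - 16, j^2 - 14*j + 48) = j - 8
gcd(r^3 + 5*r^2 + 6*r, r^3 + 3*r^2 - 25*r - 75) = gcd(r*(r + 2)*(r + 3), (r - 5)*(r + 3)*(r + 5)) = r + 3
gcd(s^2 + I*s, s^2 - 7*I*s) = s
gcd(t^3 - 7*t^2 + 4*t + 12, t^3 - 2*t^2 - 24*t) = t - 6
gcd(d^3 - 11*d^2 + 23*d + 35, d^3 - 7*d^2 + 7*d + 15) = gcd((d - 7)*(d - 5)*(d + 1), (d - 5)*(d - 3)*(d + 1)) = d^2 - 4*d - 5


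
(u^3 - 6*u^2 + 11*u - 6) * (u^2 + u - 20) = u^5 - 5*u^4 - 15*u^3 + 125*u^2 - 226*u + 120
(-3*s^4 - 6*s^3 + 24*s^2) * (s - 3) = -3*s^5 + 3*s^4 + 42*s^3 - 72*s^2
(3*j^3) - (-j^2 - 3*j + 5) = 3*j^3 + j^2 + 3*j - 5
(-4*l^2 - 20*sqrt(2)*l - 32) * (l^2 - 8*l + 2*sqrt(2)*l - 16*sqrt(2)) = -4*l^4 - 28*sqrt(2)*l^3 + 32*l^3 - 112*l^2 + 224*sqrt(2)*l^2 - 64*sqrt(2)*l + 896*l + 512*sqrt(2)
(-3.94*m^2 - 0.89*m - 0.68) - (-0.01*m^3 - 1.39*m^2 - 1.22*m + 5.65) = 0.01*m^3 - 2.55*m^2 + 0.33*m - 6.33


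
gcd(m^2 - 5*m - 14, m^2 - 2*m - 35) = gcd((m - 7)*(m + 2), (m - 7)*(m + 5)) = m - 7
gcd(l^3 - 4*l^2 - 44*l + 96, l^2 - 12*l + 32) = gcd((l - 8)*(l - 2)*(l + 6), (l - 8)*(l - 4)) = l - 8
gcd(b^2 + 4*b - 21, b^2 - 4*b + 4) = 1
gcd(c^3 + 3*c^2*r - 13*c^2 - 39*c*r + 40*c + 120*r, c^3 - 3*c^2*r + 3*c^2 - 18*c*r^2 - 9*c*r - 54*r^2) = c + 3*r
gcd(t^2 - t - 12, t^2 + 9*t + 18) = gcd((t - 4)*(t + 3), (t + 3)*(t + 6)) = t + 3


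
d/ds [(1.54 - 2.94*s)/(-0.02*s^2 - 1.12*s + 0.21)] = (-0.0588*s^2 + 0.0615999999999999*s + 1.1074)/(0.0004*s^4 + 0.0448*s^3 + 1.246*s^2 - 0.4704*s + 0.0441)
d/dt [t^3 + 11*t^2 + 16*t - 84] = 3*t^2 + 22*t + 16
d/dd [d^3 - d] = 3*d^2 - 1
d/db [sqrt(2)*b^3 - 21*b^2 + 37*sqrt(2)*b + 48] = 3*sqrt(2)*b^2 - 42*b + 37*sqrt(2)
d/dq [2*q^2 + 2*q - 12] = 4*q + 2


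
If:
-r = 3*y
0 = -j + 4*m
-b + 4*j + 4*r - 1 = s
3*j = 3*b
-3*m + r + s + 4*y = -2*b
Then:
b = 44*y/17 + 4/17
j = 44*y/17 + 4/17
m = 11*y/17 + 1/17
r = -3*y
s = -72*y/17 - 5/17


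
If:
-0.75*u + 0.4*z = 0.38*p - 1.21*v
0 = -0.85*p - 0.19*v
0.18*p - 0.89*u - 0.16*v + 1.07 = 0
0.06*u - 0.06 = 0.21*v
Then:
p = -0.01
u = 1.19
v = 0.05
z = 2.06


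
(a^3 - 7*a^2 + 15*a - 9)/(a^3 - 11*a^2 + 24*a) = (a^2 - 4*a + 3)/(a*(a - 8))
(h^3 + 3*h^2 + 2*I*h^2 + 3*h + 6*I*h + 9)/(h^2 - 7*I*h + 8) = (h^3 + h^2*(3 + 2*I) + h*(3 + 6*I) + 9)/(h^2 - 7*I*h + 8)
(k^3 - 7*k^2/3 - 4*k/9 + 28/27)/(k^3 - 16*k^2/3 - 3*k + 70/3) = (k^2 - 4/9)/(k^2 - 3*k - 10)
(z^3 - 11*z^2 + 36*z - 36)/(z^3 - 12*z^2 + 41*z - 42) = (z - 6)/(z - 7)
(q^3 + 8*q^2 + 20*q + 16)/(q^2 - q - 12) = (q^3 + 8*q^2 + 20*q + 16)/(q^2 - q - 12)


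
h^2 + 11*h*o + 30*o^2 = (h + 5*o)*(h + 6*o)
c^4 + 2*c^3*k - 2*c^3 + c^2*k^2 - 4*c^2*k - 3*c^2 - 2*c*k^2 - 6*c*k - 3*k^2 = (c - 3)*(c + 1)*(c + k)^2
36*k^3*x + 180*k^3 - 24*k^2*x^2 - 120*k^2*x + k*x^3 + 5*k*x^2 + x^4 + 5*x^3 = (-3*k + x)*(-2*k + x)*(6*k + x)*(x + 5)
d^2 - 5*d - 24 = (d - 8)*(d + 3)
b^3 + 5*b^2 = b^2*(b + 5)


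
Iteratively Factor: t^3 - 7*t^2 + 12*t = (t - 3)*(t^2 - 4*t) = t*(t - 3)*(t - 4)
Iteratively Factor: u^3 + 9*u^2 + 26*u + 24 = (u + 2)*(u^2 + 7*u + 12) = (u + 2)*(u + 3)*(u + 4)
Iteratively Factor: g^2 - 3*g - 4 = (g + 1)*(g - 4)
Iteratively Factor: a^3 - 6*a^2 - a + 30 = (a + 2)*(a^2 - 8*a + 15) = (a - 5)*(a + 2)*(a - 3)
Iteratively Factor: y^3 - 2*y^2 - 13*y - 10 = (y - 5)*(y^2 + 3*y + 2) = (y - 5)*(y + 2)*(y + 1)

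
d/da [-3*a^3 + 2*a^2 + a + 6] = -9*a^2 + 4*a + 1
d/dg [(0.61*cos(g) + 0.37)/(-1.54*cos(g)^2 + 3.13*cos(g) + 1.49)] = (-0.9394*cos(g)^2 - 1.1396*cos(g) + 0.2492)*sin(g)/(2.3716*cos(g)^4 - 9.6404*cos(g)^3 + 5.2077*cos(g)^2 + 9.3274*cos(g) + 2.2201)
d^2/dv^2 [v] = 0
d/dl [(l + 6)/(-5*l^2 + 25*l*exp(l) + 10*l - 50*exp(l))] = (-l^2 + 5*l*exp(l) + 2*l - (l + 6)*(5*l*exp(l) - 2*l - 5*exp(l) + 2) - 10*exp(l))/(5*(l^2 - 5*l*exp(l) - 2*l + 10*exp(l))^2)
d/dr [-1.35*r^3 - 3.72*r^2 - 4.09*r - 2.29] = -4.05*r^2 - 7.44*r - 4.09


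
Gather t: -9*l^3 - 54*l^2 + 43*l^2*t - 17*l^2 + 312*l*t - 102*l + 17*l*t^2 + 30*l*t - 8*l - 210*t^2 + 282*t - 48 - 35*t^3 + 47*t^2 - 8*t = -9*l^3 - 71*l^2 - 110*l - 35*t^3 + t^2*(17*l - 163) + t*(43*l^2 + 342*l + 274) - 48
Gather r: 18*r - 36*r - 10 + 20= 10 - 18*r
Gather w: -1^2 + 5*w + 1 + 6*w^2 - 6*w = 6*w^2 - w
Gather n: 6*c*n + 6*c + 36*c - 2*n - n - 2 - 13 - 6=42*c + n*(6*c - 3) - 21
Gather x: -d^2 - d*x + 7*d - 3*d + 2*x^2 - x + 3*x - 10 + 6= -d^2 + 4*d + 2*x^2 + x*(2 - d) - 4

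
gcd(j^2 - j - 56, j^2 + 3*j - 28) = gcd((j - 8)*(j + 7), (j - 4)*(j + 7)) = j + 7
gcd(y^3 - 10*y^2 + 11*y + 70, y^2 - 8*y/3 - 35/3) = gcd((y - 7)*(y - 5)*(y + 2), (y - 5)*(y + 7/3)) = y - 5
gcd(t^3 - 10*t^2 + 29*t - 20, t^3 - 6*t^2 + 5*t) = t^2 - 6*t + 5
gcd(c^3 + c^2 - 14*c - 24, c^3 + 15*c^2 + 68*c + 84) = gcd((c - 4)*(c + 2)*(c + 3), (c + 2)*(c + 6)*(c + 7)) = c + 2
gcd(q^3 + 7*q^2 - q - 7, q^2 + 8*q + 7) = q^2 + 8*q + 7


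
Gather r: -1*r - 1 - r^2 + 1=-r^2 - r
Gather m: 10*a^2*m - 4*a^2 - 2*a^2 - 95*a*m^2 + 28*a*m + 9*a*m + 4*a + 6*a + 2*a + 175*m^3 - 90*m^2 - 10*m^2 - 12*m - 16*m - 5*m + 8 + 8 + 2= -6*a^2 + 12*a + 175*m^3 + m^2*(-95*a - 100) + m*(10*a^2 + 37*a - 33) + 18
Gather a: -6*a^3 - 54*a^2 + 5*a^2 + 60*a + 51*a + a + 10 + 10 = -6*a^3 - 49*a^2 + 112*a + 20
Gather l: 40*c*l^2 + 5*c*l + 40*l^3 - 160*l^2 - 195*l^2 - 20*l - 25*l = 40*l^3 + l^2*(40*c - 355) + l*(5*c - 45)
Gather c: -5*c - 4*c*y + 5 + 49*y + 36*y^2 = c*(-4*y - 5) + 36*y^2 + 49*y + 5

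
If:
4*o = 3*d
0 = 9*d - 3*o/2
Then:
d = 0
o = 0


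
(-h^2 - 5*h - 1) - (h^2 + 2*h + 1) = -2*h^2 - 7*h - 2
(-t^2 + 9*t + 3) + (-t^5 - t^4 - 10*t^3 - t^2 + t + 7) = -t^5 - t^4 - 10*t^3 - 2*t^2 + 10*t + 10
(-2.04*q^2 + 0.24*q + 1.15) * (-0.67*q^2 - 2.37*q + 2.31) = 1.3668*q^4 + 4.674*q^3 - 6.0517*q^2 - 2.1711*q + 2.6565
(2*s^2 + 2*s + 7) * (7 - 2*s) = -4*s^3 + 10*s^2 + 49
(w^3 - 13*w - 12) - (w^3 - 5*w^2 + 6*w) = 5*w^2 - 19*w - 12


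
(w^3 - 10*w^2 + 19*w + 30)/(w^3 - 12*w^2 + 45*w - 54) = (w^2 - 4*w - 5)/(w^2 - 6*w + 9)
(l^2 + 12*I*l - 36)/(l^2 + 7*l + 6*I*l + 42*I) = (l + 6*I)/(l + 7)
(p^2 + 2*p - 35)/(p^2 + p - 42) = (p - 5)/(p - 6)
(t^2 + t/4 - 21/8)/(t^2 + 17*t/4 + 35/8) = (2*t - 3)/(2*t + 5)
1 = 1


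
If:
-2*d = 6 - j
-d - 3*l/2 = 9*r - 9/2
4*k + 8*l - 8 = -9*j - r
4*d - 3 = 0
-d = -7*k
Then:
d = 3/4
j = 15/2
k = 3/28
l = -5069/658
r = 1119/658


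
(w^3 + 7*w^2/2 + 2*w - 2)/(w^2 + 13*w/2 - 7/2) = (w^2 + 4*w + 4)/(w + 7)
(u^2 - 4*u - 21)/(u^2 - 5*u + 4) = (u^2 - 4*u - 21)/(u^2 - 5*u + 4)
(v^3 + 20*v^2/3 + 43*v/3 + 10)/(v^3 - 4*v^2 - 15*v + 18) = (3*v^2 + 11*v + 10)/(3*(v^2 - 7*v + 6))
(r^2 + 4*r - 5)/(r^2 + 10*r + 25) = (r - 1)/(r + 5)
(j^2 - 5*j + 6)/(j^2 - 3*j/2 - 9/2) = 2*(j - 2)/(2*j + 3)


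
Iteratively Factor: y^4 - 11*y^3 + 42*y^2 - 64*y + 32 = (y - 4)*(y^3 - 7*y^2 + 14*y - 8) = (y - 4)*(y - 2)*(y^2 - 5*y + 4) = (y - 4)*(y - 2)*(y - 1)*(y - 4)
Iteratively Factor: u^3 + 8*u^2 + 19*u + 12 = (u + 3)*(u^2 + 5*u + 4) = (u + 3)*(u + 4)*(u + 1)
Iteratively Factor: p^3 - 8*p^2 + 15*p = (p - 5)*(p^2 - 3*p) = p*(p - 5)*(p - 3)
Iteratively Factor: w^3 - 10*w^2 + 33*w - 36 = (w - 3)*(w^2 - 7*w + 12) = (w - 3)^2*(w - 4)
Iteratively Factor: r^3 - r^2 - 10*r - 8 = (r + 1)*(r^2 - 2*r - 8) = (r + 1)*(r + 2)*(r - 4)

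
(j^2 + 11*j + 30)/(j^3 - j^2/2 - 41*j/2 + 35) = 2*(j + 6)/(2*j^2 - 11*j + 14)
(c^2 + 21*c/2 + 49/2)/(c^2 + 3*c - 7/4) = 2*(c + 7)/(2*c - 1)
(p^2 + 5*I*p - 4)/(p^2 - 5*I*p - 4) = (-p^2 - 5*I*p + 4)/(-p^2 + 5*I*p + 4)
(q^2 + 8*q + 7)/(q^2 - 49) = (q + 1)/(q - 7)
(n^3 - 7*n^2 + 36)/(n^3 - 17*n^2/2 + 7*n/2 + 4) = 2*(n^3 - 7*n^2 + 36)/(2*n^3 - 17*n^2 + 7*n + 8)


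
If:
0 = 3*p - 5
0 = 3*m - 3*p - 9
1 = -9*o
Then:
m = 14/3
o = -1/9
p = 5/3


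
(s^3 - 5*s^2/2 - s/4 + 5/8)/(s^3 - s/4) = (s - 5/2)/s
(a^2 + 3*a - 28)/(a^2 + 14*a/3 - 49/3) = 3*(a - 4)/(3*a - 7)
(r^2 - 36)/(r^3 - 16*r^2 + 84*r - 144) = (r + 6)/(r^2 - 10*r + 24)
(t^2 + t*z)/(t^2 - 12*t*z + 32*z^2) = t*(t + z)/(t^2 - 12*t*z + 32*z^2)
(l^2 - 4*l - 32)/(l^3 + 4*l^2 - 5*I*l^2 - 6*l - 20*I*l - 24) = (l - 8)/(l^2 - 5*I*l - 6)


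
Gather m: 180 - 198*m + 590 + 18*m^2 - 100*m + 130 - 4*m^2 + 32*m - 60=14*m^2 - 266*m + 840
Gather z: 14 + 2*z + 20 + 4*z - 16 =6*z + 18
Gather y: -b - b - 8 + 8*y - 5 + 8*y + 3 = -2*b + 16*y - 10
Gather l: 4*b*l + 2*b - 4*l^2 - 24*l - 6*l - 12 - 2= 2*b - 4*l^2 + l*(4*b - 30) - 14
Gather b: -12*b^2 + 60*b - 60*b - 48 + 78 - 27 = 3 - 12*b^2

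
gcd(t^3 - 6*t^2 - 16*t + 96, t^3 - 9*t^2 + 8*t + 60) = t - 6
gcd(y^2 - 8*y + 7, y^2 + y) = 1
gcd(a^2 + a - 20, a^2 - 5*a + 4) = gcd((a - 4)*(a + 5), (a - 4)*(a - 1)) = a - 4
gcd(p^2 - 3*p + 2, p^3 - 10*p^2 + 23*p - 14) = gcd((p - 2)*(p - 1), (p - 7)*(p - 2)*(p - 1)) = p^2 - 3*p + 2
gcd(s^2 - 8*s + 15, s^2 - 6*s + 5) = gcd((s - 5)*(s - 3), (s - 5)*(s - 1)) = s - 5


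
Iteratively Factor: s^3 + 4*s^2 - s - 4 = (s + 4)*(s^2 - 1) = (s - 1)*(s + 4)*(s + 1)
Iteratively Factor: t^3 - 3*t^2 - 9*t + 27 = (t + 3)*(t^2 - 6*t + 9) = (t - 3)*(t + 3)*(t - 3)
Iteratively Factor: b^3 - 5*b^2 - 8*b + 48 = (b + 3)*(b^2 - 8*b + 16) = (b - 4)*(b + 3)*(b - 4)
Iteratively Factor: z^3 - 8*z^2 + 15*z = (z)*(z^2 - 8*z + 15) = z*(z - 3)*(z - 5)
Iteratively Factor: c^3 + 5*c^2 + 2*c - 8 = (c + 4)*(c^2 + c - 2) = (c - 1)*(c + 4)*(c + 2)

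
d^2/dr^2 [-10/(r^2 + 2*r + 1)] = -60/(r^4 + 4*r^3 + 6*r^2 + 4*r + 1)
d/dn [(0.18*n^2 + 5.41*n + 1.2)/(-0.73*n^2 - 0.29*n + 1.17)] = (3.8971*n^2 + 2.1732*n + 6.6777)/(0.5329*n^4 + 0.4234*n^3 - 1.6241*n^2 - 0.6786*n + 1.3689)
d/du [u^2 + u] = 2*u + 1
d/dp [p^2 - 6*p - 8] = 2*p - 6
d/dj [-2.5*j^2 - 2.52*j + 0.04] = -5.0*j - 2.52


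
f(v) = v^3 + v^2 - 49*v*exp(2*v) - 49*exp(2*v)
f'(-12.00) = 408.00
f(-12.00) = -1584.00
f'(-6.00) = 96.00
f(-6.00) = -180.00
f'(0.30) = -320.55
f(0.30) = -115.95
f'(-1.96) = 8.50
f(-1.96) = -2.75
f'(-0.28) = -68.62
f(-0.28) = -20.10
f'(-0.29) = -66.72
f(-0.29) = -19.42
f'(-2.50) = 14.41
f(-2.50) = -8.88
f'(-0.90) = -9.09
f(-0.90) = -0.73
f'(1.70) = -9384.67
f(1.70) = -3956.45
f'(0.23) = -267.95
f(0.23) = -95.41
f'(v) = 3*v^2 - 98*v*exp(2*v) + 2*v - 147*exp(2*v)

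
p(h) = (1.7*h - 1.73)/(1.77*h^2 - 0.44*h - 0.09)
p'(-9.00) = -0.01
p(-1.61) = -0.86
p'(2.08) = -0.03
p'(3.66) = -0.04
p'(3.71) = -0.04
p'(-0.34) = -47.91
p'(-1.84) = -0.50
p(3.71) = 0.20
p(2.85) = 0.24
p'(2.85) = -0.05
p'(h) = (0.44 - 3.54*h)*(1.7*h - 1.73)/(1.77*h^2 - 0.44*h - 0.09)^2 + 1.7/(1.77*h^2 - 0.44*h - 0.09)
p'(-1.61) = -0.69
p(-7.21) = -0.15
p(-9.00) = -0.12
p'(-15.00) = -0.00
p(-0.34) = -8.74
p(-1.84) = -0.72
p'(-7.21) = -0.02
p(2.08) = 0.27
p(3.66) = 0.20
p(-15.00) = -0.07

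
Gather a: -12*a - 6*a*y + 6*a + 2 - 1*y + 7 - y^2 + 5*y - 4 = a*(-6*y - 6) - y^2 + 4*y + 5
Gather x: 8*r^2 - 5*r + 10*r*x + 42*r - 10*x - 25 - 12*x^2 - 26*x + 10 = 8*r^2 + 37*r - 12*x^2 + x*(10*r - 36) - 15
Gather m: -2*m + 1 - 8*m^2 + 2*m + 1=2 - 8*m^2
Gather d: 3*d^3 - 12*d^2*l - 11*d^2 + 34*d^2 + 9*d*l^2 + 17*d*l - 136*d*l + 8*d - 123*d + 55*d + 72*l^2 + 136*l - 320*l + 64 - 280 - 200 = 3*d^3 + d^2*(23 - 12*l) + d*(9*l^2 - 119*l - 60) + 72*l^2 - 184*l - 416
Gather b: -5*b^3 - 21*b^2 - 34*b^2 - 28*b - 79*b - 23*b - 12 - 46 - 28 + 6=-5*b^3 - 55*b^2 - 130*b - 80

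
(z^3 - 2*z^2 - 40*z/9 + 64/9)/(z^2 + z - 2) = (z^2 - 4*z + 32/9)/(z - 1)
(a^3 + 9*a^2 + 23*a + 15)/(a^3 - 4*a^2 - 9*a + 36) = (a^2 + 6*a + 5)/(a^2 - 7*a + 12)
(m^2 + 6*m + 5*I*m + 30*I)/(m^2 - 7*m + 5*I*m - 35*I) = (m + 6)/(m - 7)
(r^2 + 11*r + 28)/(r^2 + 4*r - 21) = (r + 4)/(r - 3)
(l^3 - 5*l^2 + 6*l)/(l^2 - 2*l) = l - 3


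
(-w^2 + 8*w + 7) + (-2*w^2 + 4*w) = -3*w^2 + 12*w + 7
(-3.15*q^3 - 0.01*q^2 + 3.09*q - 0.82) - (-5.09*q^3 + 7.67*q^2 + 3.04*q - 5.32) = 1.94*q^3 - 7.68*q^2 + 0.0499999999999998*q + 4.5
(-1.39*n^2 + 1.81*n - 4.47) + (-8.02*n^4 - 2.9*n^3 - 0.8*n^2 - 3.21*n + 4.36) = -8.02*n^4 - 2.9*n^3 - 2.19*n^2 - 1.4*n - 0.109999999999999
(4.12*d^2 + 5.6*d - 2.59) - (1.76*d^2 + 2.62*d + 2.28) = 2.36*d^2 + 2.98*d - 4.87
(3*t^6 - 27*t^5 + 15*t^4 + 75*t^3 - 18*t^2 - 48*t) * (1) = 3*t^6 - 27*t^5 + 15*t^4 + 75*t^3 - 18*t^2 - 48*t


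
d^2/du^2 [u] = 0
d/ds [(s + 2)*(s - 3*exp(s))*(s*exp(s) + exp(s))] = (s^3 - 6*s^2*exp(s) + 6*s^2 - 24*s*exp(s) + 8*s - 21*exp(s) + 2)*exp(s)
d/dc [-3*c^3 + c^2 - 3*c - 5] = -9*c^2 + 2*c - 3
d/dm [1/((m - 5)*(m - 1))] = 2*(3 - m)/(m^4 - 12*m^3 + 46*m^2 - 60*m + 25)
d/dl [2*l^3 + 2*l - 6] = 6*l^2 + 2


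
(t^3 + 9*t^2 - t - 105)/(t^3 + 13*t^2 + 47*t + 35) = (t - 3)/(t + 1)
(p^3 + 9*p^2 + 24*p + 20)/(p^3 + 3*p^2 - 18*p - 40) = (p + 2)/(p - 4)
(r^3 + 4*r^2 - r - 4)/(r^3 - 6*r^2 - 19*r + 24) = (r^2 + 5*r + 4)/(r^2 - 5*r - 24)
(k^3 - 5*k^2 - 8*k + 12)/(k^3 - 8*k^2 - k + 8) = (k^2 - 4*k - 12)/(k^2 - 7*k - 8)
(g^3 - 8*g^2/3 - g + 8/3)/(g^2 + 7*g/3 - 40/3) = (g^2 - 1)/(g + 5)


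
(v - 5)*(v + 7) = v^2 + 2*v - 35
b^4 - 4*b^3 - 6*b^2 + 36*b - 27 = (b - 3)^2*(b - 1)*(b + 3)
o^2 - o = o*(o - 1)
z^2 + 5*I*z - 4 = (z + I)*(z + 4*I)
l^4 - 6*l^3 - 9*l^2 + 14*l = l*(l - 7)*(l - 1)*(l + 2)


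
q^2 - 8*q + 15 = (q - 5)*(q - 3)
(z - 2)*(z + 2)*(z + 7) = z^3 + 7*z^2 - 4*z - 28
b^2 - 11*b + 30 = (b - 6)*(b - 5)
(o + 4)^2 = o^2 + 8*o + 16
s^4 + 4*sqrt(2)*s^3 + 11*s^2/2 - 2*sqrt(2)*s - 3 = (s - sqrt(2)/2)*(s + sqrt(2)/2)*(s + sqrt(2))*(s + 3*sqrt(2))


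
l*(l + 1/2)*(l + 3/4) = l^3 + 5*l^2/4 + 3*l/8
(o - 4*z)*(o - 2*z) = o^2 - 6*o*z + 8*z^2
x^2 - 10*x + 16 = (x - 8)*(x - 2)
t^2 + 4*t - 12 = (t - 2)*(t + 6)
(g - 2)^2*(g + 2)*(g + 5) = g^4 + 3*g^3 - 14*g^2 - 12*g + 40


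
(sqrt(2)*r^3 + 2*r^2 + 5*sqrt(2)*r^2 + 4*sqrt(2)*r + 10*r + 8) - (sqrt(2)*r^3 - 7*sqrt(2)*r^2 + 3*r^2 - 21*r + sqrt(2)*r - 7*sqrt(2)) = -r^2 + 12*sqrt(2)*r^2 + 3*sqrt(2)*r + 31*r + 8 + 7*sqrt(2)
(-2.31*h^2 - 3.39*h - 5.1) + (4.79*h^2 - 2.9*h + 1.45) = 2.48*h^2 - 6.29*h - 3.65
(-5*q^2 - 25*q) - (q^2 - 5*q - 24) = -6*q^2 - 20*q + 24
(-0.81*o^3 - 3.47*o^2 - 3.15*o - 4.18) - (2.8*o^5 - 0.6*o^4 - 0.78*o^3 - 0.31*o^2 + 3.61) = -2.8*o^5 + 0.6*o^4 - 0.03*o^3 - 3.16*o^2 - 3.15*o - 7.79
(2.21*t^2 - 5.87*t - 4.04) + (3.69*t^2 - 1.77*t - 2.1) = 5.9*t^2 - 7.64*t - 6.14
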